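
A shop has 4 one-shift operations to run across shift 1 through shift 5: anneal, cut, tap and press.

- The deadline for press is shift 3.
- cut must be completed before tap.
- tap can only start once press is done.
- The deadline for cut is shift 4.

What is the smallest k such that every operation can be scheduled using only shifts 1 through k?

The precedence chain requires at least 2 distinct shifts.
2 works (last occupied shift: shift 2): for example press -> shift 1, anneal -> shift 1, cut -> shift 1, tap -> shift 2.

2 shifts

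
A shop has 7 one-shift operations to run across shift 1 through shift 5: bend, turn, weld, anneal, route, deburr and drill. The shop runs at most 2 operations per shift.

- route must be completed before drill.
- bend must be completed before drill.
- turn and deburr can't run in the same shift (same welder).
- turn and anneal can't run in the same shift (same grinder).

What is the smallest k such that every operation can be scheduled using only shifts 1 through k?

4 shifts

The precedence chain requires at least 2 distinct shifts.
With at most 2 per shift and 7 operations, at least 4 shifts are needed.
4 works (last occupied shift: shift 4): for example turn -> shift 2; weld -> shift 3; anneal -> shift 3; drill -> shift 2; deburr -> shift 4; bend -> shift 1; route -> shift 1.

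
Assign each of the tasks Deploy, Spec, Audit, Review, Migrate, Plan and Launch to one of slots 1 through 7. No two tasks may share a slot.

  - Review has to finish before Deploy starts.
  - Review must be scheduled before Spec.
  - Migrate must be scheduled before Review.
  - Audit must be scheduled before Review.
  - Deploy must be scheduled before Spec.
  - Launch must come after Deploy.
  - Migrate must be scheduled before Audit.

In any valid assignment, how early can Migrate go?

Downstream work caps Migrate at 3.
Migrate at 1 is achievable: Deploy in 4, Spec in 5, Review in 3, Audit in 2, Migrate in 1, Plan in 7, Launch in 6.

1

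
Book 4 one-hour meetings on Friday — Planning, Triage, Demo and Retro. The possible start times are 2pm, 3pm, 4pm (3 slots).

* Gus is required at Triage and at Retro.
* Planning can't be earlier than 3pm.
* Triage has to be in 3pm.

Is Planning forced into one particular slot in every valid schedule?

Planning can be 3pm (e.g. Triage=3pm; Planning=3pm; Demo=2pm; Retro=2pm) or 4pm (e.g. Demo=2pm; Triage=3pm; Planning=4pm; Retro=2pm).

No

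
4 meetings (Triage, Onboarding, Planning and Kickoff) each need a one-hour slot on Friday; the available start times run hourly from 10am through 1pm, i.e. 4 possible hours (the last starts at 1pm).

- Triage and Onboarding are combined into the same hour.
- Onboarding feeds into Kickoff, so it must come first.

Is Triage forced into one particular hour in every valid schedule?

Triage can be 10am (e.g. Triage=10am; Planning=10am; Onboarding=10am; Kickoff=11am) or 11am (e.g. Onboarding=11am; Kickoff=12pm; Planning=10am; Triage=11am).

No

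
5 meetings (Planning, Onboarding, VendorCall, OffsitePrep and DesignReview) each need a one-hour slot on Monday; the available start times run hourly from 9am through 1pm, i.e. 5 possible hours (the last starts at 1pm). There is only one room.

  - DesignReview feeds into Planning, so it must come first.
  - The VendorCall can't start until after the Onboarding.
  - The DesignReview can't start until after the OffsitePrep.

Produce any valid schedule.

OffsitePrep in 9am; Planning in 11am; Onboarding in 12pm; DesignReview in 10am; VendorCall in 1pm

Checking: DesignReview(10am) before Planning(11am); Onboarding(12pm) before VendorCall(1pm); OffsitePrep(9am) before DesignReview(10am); max 1 per hour (cap 1).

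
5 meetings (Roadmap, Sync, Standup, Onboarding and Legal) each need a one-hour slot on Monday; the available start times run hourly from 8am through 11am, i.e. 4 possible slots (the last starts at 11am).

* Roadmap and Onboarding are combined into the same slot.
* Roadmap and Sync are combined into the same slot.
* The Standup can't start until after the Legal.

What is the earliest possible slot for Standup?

9am

Precedence pushes Standup to at least 9am.
Standup at 9am is achievable: Standup -> 9am; Legal -> 8am; Sync -> 8am; Roadmap -> 8am; Onboarding -> 8am.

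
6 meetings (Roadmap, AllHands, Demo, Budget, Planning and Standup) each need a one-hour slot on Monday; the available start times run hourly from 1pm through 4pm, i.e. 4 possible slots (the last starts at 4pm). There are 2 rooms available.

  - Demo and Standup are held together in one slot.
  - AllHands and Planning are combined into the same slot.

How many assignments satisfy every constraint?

Splitting on Roadmap: it can be 1pm (12), 2pm (12), 3pm (12), 4pm (12). Listing each branch's schedules as (AllHands, Demo, Budget, Planning, Standup):
Roadmap=1pm: (2pm,3pm,1pm,2pm,3pm) (2pm,3pm,4pm,2pm,3pm) (2pm,4pm,1pm,2pm,4pm) (2pm,4pm,3pm,2pm,4pm) (3pm,2pm,1pm,3pm,2pm) (3pm,2pm,4pm,3pm,2pm) (3pm,4pm,1pm,3pm,4pm) (3pm,4pm,2pm,3pm,4pm) (4pm,2pm,1pm,4pm,2pm) (4pm,2pm,3pm,4pm,2pm) (4pm,3pm,1pm,4pm,3pm) (4pm,3pm,2pm,4pm,3pm) — 12.
Roadmap=2pm: (1pm,3pm,2pm,1pm,3pm) (1pm,3pm,4pm,1pm,3pm) (1pm,4pm,2pm,1pm,4pm) (1pm,4pm,3pm,1pm,4pm) (3pm,1pm,2pm,3pm,1pm) (3pm,1pm,4pm,3pm,1pm) (3pm,4pm,1pm,3pm,4pm) (3pm,4pm,2pm,3pm,4pm) (4pm,1pm,2pm,4pm,1pm) (4pm,1pm,3pm,4pm,1pm) (4pm,3pm,1pm,4pm,3pm) (4pm,3pm,2pm,4pm,3pm) — 12.
Roadmap=3pm: (1pm,2pm,3pm,1pm,2pm) (1pm,2pm,4pm,1pm,2pm) (1pm,4pm,2pm,1pm,4pm) (1pm,4pm,3pm,1pm,4pm) (2pm,1pm,3pm,2pm,1pm) (2pm,1pm,4pm,2pm,1pm) (2pm,4pm,1pm,2pm,4pm) (2pm,4pm,3pm,2pm,4pm) (4pm,1pm,2pm,4pm,1pm) (4pm,1pm,3pm,4pm,1pm) (4pm,2pm,1pm,4pm,2pm) (4pm,2pm,3pm,4pm,2pm) — 12.
Roadmap=4pm: (1pm,2pm,3pm,1pm,2pm) (1pm,2pm,4pm,1pm,2pm) (1pm,3pm,2pm,1pm,3pm) (1pm,3pm,4pm,1pm,3pm) (2pm,1pm,3pm,2pm,1pm) (2pm,1pm,4pm,2pm,1pm) (2pm,3pm,1pm,2pm,3pm) (2pm,3pm,4pm,2pm,3pm) (3pm,1pm,2pm,3pm,1pm) (3pm,1pm,4pm,3pm,1pm) (3pm,2pm,1pm,3pm,2pm) (3pm,2pm,4pm,3pm,2pm) — 12.
Summing: 12 + 12 + 12 + 12 = 48.

48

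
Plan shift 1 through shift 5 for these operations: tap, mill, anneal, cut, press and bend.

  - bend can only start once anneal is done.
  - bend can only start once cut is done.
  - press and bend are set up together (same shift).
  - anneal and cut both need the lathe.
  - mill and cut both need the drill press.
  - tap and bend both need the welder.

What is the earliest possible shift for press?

Press must be in the same shift as bend, which can't be before shift 2, so press is at least shift 2.
press at shift 3 is achievable: tap -> shift 1, cut -> shift 2, press -> shift 3, mill -> shift 1, anneal -> shift 1, bend -> shift 3.
Nothing earlier works — the conflict constraints rule out every shift before shift 3.

shift 3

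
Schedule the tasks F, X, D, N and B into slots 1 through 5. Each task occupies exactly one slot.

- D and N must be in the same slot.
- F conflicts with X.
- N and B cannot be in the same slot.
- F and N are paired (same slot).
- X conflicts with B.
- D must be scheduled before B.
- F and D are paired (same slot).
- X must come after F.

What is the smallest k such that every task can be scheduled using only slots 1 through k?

The precedence chain requires at least 2 distinct slots.
Could 2 slots be enough, i.e. nothing placed later than 2? No: X must come after F (at 1 or later) → {2}; B must come after D (at 1 or later) → {2}; B can't share with X (2) → nothing is left.
So 2 slots is not enough.
3 works (last occupied slot: 3): for example B=3; D=1; X=2; N=1; F=1.

3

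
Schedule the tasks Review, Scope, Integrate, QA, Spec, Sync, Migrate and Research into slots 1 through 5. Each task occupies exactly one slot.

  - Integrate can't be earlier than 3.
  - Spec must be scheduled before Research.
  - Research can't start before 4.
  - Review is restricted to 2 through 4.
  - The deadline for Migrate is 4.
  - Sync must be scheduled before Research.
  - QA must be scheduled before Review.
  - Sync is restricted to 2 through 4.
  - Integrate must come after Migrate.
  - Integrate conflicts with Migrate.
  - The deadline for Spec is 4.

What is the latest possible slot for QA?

3

Downstream work caps QA at 3.
QA at 3 is achievable: QA=3; Spec=1; Scope=1; Integrate=3; Sync=2; Review=4; Migrate=1; Research=4.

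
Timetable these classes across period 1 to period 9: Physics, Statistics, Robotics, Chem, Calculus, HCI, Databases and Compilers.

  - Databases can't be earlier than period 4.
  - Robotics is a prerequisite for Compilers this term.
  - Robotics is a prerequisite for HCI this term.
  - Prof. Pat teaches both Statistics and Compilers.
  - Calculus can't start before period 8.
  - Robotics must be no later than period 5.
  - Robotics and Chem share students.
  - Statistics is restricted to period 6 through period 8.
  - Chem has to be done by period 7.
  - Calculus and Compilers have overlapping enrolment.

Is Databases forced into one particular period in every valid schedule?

No

Databases can be period 4 (e.g. Statistics=period 6; Compilers=period 2; Calculus=period 8; Physics=period 1; Databases=period 4; Robotics=period 1; HCI=period 2; Chem=period 2) or period 5 (e.g. Robotics in period 1, Statistics in period 6, Databases in period 5, Calculus in period 8, Physics in period 1, Compilers in period 2, HCI in period 2, Chem in period 2).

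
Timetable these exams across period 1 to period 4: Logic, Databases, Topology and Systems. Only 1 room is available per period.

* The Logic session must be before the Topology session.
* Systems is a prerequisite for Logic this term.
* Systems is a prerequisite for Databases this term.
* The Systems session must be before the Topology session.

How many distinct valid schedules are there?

Enumerating: Topology in period 3, Logic in period 2, Databases in period 4, Systems in period 1 | Logic in period 2, Databases in period 3, Topology in period 4, Systems in period 1 | Logic=period 3, Databases=period 2, Topology=period 4, Systems=period 1.

3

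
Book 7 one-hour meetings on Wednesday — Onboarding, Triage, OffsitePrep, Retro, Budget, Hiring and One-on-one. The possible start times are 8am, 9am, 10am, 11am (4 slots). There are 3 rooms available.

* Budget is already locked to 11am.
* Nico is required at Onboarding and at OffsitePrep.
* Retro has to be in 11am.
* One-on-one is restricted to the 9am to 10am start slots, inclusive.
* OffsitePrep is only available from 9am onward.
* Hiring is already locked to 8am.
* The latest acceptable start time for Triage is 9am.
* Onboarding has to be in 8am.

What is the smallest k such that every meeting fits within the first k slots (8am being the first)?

With at most 3 per slot and 7 meetings, at least 3 slots are needed.
Retro can't be placed before 11am — that is slot 4 counting from 8am — so the schedule must run through at least 4 slots.
4 works (last occupied slot: 11am): for example Budget=11am, Retro=11am, One-on-one=9am, Triage=8am, Hiring=8am, OffsitePrep=9am, Onboarding=8am.

4 slots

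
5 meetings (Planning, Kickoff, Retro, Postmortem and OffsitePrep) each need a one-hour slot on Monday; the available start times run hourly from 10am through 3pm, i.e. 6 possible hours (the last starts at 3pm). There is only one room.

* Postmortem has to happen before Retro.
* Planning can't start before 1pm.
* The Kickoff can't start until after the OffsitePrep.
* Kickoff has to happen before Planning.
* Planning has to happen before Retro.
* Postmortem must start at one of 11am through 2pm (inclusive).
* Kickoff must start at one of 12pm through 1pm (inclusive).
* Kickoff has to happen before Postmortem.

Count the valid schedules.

4

Enumerating: Retro in 3pm; Kickoff in 12pm; Planning in 1pm; OffsitePrep in 10am; Postmortem in 2pm | Kickoff=12pm; Retro=3pm; Postmortem=2pm; OffsitePrep=11am; Planning=1pm | Planning -> 2pm, OffsitePrep -> 10am, Postmortem -> 1pm, Retro -> 3pm, Kickoff -> 12pm | Kickoff in 12pm, Planning in 2pm, Retro in 3pm, Postmortem in 1pm, OffsitePrep in 11am.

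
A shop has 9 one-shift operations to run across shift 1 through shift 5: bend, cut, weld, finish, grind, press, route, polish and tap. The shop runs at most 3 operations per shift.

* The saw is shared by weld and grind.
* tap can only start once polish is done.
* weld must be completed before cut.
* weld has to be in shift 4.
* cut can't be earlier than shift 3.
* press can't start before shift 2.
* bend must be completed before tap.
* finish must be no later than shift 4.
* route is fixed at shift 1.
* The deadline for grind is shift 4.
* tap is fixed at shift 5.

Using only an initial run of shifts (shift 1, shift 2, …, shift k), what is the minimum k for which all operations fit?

5 shifts

The precedence chain requires at least 2 distinct shifts.
With at most 3 per shift and 9 operations, at least 3 shifts are needed.
tap can't be placed before shift 5, so the schedule must run through at least shift 5.
5 works (last occupied shift: shift 5): for example weld in shift 4; polish in shift 2; tap in shift 5; press in shift 2; cut in shift 5; bend in shift 2; finish in shift 1; grind in shift 1; route in shift 1.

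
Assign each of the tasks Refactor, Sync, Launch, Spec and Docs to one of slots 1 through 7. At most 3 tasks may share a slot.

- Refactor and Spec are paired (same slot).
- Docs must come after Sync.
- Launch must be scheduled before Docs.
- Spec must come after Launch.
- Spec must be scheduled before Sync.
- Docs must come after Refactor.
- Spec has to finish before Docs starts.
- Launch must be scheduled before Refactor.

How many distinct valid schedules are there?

Splitting on Refactor: it can be 2 (10), 3 (12), 4 (9), 5 (4). Listing each branch's schedules as (Sync, Launch, Spec, Docs):
Refactor=2: (3,1,2,4) (3,1,2,5) (3,1,2,6) (3,1,2,7) (4,1,2,5) (4,1,2,6) (4,1,2,7) (5,1,2,6) (5,1,2,7) (6,1,2,7) — 10.
Refactor=3: (4,1,3,5) (4,1,3,6) (4,1,3,7) (4,2,3,5) (4,2,3,6) (4,2,3,7) (5,1,3,6) (5,1,3,7) (5,2,3,6) (5,2,3,7) (6,1,3,7) (6,2,3,7) — 12.
Refactor=4: (5,1,4,6) (5,1,4,7) (5,2,4,6) (5,2,4,7) (5,3,4,6) (5,3,4,7) (6,1,4,7) (6,2,4,7) (6,3,4,7) — 9.
Refactor=5: (6,1,5,7) (6,2,5,7) (6,3,5,7) (6,4,5,7) — 4.
Summing: 10 + 12 + 9 + 4 = 35.

35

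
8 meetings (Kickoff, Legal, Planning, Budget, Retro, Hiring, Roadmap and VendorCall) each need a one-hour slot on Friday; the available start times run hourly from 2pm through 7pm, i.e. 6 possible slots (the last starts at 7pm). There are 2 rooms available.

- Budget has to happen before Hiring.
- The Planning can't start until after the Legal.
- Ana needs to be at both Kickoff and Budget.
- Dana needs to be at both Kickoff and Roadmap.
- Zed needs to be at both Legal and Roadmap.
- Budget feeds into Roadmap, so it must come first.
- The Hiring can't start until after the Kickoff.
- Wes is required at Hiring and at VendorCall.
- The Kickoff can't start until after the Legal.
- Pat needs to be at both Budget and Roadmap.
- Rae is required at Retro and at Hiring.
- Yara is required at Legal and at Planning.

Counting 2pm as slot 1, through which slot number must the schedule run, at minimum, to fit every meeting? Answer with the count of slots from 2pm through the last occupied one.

4 slots

The precedence chain requires at least 3 distinct slots.
With at most 2 per slot and 8 meetings, at least 4 slots are needed.
4 works (last occupied slot: 5pm): for example Legal=2pm, Planning=3pm, Roadmap=4pm, Budget=2pm, Kickoff=3pm, Retro=5pm, Hiring=4pm, VendorCall=5pm.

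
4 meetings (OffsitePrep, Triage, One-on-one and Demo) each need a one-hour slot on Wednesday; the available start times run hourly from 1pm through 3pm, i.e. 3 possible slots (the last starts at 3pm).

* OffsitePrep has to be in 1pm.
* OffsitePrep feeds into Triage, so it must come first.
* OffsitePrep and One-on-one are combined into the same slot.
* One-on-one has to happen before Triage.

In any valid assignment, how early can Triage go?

Precedence pushes Triage to at least 2pm.
Triage at 2pm is achievable: Triage=2pm; OffsitePrep=1pm; One-on-one=1pm; Demo=1pm.

2pm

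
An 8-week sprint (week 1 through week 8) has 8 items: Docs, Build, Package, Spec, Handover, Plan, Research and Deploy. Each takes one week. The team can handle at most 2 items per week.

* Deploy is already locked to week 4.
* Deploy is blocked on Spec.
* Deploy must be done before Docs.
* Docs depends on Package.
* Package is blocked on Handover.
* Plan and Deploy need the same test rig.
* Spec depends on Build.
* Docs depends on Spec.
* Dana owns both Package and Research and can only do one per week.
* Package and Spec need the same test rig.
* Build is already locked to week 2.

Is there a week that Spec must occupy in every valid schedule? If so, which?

Build is fixed at week 2 and must come before Spec, so Spec is at least week 3.
Deploy is fixed at week 4 and must come after Spec, so Spec is at most week 3.
So Spec must be week 3.

week 3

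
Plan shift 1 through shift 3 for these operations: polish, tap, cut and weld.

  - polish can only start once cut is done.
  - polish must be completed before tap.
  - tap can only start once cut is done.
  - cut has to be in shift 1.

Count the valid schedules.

Enumerating: weld=shift 1; cut=shift 1; polish=shift 2; tap=shift 3 | cut=shift 1, polish=shift 2, tap=shift 3, weld=shift 2 | cut -> shift 1; weld -> shift 3; polish -> shift 2; tap -> shift 3.

3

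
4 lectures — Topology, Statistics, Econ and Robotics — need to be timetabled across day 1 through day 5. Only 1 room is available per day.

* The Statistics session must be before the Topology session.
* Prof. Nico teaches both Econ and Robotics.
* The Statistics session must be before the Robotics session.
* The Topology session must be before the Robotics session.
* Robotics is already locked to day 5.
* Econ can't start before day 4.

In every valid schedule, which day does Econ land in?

Econ's window is day 4–day 5.
Robotics is fixed at day 5, and Econ can't share a day with Robotics.
So Econ must be day 4.

day 4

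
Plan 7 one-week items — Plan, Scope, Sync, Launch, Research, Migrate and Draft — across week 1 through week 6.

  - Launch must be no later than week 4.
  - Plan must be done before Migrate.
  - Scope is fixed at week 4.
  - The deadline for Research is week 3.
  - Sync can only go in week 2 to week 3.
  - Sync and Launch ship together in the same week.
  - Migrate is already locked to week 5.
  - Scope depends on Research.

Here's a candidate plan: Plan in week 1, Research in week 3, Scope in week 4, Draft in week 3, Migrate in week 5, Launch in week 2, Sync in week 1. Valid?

Invalid. Sync can only go in week 2 to week 3.

Scope is fixed at week 4 — holds.
Migrate is already locked to week 5 — holds.
Launch must be no later than week 4 — holds.
Sync and Launch ship together in the same week — violated.
Sync can only go in week 2 to week 3 — violated.
Scope depends on Research — holds.
Plan must be done before Migrate — holds.
The deadline for Research is week 3 — holds.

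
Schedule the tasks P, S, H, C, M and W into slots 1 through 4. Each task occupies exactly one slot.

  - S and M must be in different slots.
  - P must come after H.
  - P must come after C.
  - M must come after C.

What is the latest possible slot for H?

3

Downstream work caps H at 3.
H at 3 is achievable: H=3, P=4, S=1, C=1, W=1, M=2.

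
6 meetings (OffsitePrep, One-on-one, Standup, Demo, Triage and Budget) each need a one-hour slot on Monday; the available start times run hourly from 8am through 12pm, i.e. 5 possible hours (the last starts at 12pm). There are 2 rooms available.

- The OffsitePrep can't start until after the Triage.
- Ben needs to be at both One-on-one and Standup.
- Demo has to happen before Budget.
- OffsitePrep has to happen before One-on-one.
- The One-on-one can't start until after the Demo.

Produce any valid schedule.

Demo in 8am; One-on-one in 10am; OffsitePrep in 9am; Budget in 9am; Triage in 8am; Standup in 11am

Checking: Demo(8am) before One-on-one(10am); Triage(8am) before OffsitePrep(9am); Demo(8am) before Budget(9am); OffsitePrep(9am) before One-on-one(10am); One-on-one(10am) != Standup(11am); max 2 per hour (cap 2).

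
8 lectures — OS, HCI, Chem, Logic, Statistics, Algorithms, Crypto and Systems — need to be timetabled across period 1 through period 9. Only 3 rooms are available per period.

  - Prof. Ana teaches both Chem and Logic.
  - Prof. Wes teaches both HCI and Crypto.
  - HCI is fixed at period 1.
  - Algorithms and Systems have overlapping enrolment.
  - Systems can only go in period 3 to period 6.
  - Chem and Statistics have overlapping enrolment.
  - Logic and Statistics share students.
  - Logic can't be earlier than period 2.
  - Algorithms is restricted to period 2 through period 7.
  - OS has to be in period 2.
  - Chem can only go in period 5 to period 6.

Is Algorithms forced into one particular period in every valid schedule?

Algorithms can be period 2 (e.g. Crypto=period 3; Statistics=period 1; Systems=period 3; OS=period 2; Algorithms=period 2; Chem=period 5; HCI=period 1; Logic=period 2) or period 3 (e.g. Logic=period 2, Crypto=period 2, HCI=period 1, Systems=period 4, Algorithms=period 3, Statistics=period 1, Chem=period 5, OS=period 2).

No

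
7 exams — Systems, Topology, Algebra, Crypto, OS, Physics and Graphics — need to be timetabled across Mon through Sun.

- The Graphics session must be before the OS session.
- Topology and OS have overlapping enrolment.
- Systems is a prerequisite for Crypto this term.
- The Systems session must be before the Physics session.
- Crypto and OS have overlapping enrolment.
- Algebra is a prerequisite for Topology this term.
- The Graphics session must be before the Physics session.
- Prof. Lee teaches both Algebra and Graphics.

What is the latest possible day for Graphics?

Downstream work caps Graphics at Sat.
Graphics at Sat is achievable: Algebra=Mon; Systems=Mon; OS=Sun; Physics=Sun; Graphics=Sat; Topology=Tue; Crypto=Tue.

Sat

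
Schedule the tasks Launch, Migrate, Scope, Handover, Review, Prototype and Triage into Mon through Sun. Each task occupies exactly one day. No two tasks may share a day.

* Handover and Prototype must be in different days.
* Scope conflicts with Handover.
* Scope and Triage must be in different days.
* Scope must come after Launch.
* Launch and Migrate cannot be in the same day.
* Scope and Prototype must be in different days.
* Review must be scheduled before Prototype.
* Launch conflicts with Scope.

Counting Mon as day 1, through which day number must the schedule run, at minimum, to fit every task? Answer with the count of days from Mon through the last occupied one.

7 days

The precedence chain requires at least 2 distinct days.
With at most 1 per day and 7 tasks, at least 7 days are needed.
7 works (last occupied day: Sun): for example Scope in Tue; Review in Wed; Prototype in Thu; Migrate in Fri; Launch in Mon; Handover in Sat; Triage in Sun.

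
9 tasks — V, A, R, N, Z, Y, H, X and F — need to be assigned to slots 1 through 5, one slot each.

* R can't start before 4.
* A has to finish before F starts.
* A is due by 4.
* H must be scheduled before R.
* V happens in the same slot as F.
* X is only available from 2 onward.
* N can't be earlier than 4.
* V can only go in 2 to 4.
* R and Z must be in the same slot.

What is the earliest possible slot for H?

Downstream work caps H at 4.
H at 1 is achievable: X=2; Y=1; F=2; H=1; V=2; A=1; R=4; N=4; Z=4.

1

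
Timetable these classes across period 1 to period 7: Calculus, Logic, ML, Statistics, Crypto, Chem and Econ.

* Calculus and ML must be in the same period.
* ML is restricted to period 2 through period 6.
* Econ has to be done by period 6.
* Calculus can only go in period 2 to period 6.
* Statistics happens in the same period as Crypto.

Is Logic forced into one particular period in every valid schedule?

Logic can be period 1 (e.g. Calculus=period 2; Econ=period 1; ML=period 2; Logic=period 1; Chem=period 1; Statistics=period 1; Crypto=period 1) or period 2 (e.g. Statistics=period 1, Econ=period 1, Chem=period 1, Calculus=period 2, Logic=period 2, Crypto=period 1, ML=period 2).

No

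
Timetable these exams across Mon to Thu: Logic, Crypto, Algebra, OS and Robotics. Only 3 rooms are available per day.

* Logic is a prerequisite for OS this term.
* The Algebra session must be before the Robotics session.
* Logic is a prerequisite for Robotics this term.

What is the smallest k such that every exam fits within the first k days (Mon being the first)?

The precedence chain requires at least 2 distinct days.
With at most 3 per day and 5 exams, at least 2 days are needed.
2 works (last occupied day: Tue): for example Robotics -> Tue; Crypto -> Mon; OS -> Tue; Logic -> Mon; Algebra -> Mon.

2 days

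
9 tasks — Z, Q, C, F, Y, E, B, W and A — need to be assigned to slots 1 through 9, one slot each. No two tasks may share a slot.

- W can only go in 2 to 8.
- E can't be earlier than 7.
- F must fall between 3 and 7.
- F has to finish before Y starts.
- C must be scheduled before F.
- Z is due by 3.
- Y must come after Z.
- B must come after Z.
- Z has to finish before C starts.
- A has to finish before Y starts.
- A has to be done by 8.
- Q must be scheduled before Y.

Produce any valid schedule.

A in 5, Q in 6, C in 2, Y in 8, Z in 1, W in 4, B in 9, F in 3, E in 7

Checking: Z(1) before Y(8); Z(1) before C(2); Z(1) before B(9); A(5) before Y(8); C(2) before F(3); Q(6) before Y(8); F(3) before Y(8); Z=1 in [1,3]; F=3 in [3,7]; W=4 in [2,8]; E=7 in [7,9]; A=5 in [1,8]; max 1 per slot (cap 1).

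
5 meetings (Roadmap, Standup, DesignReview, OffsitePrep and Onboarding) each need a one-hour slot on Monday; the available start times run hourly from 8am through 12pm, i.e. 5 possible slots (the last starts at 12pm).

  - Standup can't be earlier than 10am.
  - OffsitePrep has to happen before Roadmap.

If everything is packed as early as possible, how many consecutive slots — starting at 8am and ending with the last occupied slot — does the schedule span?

The precedence chain requires at least 2 distinct slots.
Standup can't be placed before 10am — that is slot 3 counting from 8am — so the schedule must run through at least 3 slots.
3 works (last occupied slot: 10am): for example Standup in 10am, OffsitePrep in 8am, Onboarding in 8am, DesignReview in 8am, Roadmap in 9am.

3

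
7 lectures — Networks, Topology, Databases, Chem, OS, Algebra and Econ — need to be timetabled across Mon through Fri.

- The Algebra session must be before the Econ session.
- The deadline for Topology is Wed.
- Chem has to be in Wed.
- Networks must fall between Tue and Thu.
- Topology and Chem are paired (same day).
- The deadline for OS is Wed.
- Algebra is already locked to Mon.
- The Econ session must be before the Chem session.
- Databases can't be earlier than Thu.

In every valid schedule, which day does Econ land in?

Algebra is fixed at Mon and must come before Econ, so Econ is at least Tue.
Chem is fixed at Wed and must come after Econ, so Econ is at most Tue.
So Econ must be Tue.

Tue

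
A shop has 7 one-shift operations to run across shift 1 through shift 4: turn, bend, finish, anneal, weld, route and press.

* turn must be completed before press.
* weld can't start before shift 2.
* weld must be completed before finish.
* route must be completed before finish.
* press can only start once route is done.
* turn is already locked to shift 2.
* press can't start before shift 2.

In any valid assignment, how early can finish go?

shift 3

Precedence pushes finish to at least shift 3.
finish at shift 3 is achievable: weld=shift 2, press=shift 3, bend=shift 1, finish=shift 3, anneal=shift 1, turn=shift 2, route=shift 1.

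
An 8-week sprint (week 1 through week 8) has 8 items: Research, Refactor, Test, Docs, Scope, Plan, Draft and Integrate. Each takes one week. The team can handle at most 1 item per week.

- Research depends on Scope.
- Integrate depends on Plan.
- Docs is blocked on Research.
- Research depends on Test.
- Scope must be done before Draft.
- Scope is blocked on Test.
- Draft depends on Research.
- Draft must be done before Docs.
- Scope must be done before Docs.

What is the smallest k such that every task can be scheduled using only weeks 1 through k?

8

The precedence chain requires at least 5 distinct weeks.
With at most 1 per week and 8 tasks, at least 8 weeks are needed.
8 works (last occupied week: week 8): for example Integrate in week 7; Research in week 3; Test in week 1; Plan in week 6; Docs in week 5; Refactor in week 8; Draft in week 4; Scope in week 2.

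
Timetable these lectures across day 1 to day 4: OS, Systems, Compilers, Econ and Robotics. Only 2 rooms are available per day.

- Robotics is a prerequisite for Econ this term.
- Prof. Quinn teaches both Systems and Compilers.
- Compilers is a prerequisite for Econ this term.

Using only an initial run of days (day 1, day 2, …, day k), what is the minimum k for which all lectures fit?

The precedence chain requires at least 2 distinct days.
With at most 2 per day and 5 lectures, at least 3 days are needed.
3 works (last occupied day: day 3): for example Robotics -> day 1, Compilers -> day 1, Econ -> day 2, OS -> day 2, Systems -> day 3.

3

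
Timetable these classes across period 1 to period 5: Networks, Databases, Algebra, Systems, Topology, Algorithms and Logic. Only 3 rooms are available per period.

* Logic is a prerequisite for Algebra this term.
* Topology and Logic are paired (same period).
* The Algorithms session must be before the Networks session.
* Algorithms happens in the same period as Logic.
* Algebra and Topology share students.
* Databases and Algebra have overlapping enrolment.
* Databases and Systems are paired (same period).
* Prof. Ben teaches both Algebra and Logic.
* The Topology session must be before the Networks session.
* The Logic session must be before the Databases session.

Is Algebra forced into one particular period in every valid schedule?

No

Algebra can be period 2 (e.g. Systems=period 3, Topology=period 1, Databases=period 3, Networks=period 2, Algorithms=period 1, Algebra=period 2, Logic=period 1) or period 3 (e.g. Topology=period 1, Algebra=period 3, Networks=period 2, Databases=period 2, Systems=period 2, Logic=period 1, Algorithms=period 1).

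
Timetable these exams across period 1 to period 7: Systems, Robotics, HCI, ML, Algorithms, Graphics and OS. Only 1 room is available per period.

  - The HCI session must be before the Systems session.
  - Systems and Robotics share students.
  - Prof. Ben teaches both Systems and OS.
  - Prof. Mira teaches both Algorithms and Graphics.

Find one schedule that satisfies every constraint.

Robotics in period 3, ML in period 4, Systems in period 2, Graphics in period 6, Algorithms in period 5, HCI in period 1, OS in period 7

Checking: HCI(period 1) before Systems(period 2); Algorithms(period 5) != Graphics(period 6); Systems(period 2) != OS(period 7); Systems(period 2) != Robotics(period 3); max 1 per period (cap 1).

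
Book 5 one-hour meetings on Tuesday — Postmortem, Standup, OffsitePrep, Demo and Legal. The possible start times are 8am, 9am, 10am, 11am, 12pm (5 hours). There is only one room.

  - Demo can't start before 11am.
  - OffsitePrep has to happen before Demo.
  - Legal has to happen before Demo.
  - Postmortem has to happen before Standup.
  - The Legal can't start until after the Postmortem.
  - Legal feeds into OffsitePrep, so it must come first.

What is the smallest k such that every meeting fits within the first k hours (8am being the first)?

5 hours

The precedence chain requires at least 4 distinct hours.
With at most 1 per hour and 5 meetings, at least 5 hours are needed.
5 works (last occupied hour: 12pm): for example Demo -> 11am, OffsitePrep -> 10am, Standup -> 12pm, Legal -> 9am, Postmortem -> 8am.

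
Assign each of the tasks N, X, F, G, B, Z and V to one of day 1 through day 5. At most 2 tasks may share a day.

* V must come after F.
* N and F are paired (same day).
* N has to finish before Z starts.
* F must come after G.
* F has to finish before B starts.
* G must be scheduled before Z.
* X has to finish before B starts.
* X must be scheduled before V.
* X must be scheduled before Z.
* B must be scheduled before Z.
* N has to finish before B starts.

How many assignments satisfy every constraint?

Splitting on N: it can be day 2 (11), day 3 (8). Listing each branch's schedules as (X, F, G, B, Z, V) by day number:
N=day 2: (1,2,1,3,4,3) (1,2,1,3,4,4) (1,2,1,3,4,5) (1,2,1,3,5,3) (1,2,1,3,5,4) (1,2,1,3,5,5) (1,2,1,4,5,3) (1,2,1,4,5,4) (1,2,1,4,5,5) (3,2,1,4,5,4) (3,2,1,4,5,5) — 11.
N=day 3: (1,3,1,4,5,4) (1,3,1,4,5,5) (1,3,2,4,5,4) (1,3,2,4,5,5) (2,3,1,4,5,4) (2,3,1,4,5,5) (2,3,2,4,5,4) (2,3,2,4,5,5) — 8.
Summing: 11 + 8 = 19.

19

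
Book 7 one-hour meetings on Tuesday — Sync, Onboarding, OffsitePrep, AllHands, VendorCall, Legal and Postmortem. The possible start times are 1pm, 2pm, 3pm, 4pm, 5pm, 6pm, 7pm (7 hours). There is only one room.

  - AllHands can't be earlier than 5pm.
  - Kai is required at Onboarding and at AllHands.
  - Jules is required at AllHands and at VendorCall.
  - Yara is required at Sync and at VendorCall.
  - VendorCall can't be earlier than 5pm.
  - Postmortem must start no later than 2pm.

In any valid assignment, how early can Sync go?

1pm

Sync at 1pm is achievable: Onboarding in 3pm, Legal in 7pm, OffsitePrep in 4pm, AllHands in 5pm, Sync in 1pm, Postmortem in 2pm, VendorCall in 6pm.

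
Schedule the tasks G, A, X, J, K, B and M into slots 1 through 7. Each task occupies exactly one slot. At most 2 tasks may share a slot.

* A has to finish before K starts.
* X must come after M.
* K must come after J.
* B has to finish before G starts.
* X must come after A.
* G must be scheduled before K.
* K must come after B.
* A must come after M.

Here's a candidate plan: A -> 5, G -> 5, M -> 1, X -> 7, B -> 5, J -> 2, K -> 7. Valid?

No — it violates: At most 2 tasks may share a slot

At most 2 tasks may share a slot — violated.
A has to finish before K starts — holds.
X must come after M — holds.
G must be scheduled before K — holds.
A must come after M — holds.
K must come after J — holds.
B has to finish before G starts — violated.
X must come after A — holds.
K must come after B — holds.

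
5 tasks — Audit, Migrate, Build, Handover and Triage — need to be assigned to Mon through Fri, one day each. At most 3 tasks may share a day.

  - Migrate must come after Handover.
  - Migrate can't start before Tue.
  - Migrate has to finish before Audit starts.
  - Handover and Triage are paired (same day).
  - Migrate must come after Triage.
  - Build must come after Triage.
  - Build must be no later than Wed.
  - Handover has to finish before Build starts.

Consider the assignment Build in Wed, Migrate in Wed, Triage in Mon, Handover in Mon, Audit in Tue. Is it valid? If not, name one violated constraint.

Invalid. Migrate has to finish before Audit starts.

At most 3 tasks may share a day — holds.
Build must be no later than Wed — holds.
Build must come after Triage — holds.
Migrate has to finish before Audit starts — violated.
Migrate can't start before Tue — holds.
Handover has to finish before Build starts — holds.
Migrate must come after Handover — holds.
Migrate must come after Triage — holds.
Handover and Triage are paired (same day) — holds.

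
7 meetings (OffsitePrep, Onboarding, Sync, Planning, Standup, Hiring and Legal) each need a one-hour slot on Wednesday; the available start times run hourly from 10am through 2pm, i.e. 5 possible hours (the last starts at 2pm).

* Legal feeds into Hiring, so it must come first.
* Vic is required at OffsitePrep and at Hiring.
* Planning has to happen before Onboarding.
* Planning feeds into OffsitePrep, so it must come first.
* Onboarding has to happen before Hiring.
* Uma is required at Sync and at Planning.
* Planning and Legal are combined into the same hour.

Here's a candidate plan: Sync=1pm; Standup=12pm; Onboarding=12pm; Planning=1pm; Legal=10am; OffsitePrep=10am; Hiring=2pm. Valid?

Vic is required at OffsitePrep and at Hiring — holds.
Legal feeds into Hiring, so it must come first — holds.
Planning and Legal are combined into the same hour — violated.
Planning has to happen before Onboarding — violated.
Planning feeds into OffsitePrep, so it must come first — violated.
Uma is required at Sync and at Planning — violated.
Onboarding has to happen before Hiring — holds.

No — it violates: Planning feeds into OffsitePrep, so it must come first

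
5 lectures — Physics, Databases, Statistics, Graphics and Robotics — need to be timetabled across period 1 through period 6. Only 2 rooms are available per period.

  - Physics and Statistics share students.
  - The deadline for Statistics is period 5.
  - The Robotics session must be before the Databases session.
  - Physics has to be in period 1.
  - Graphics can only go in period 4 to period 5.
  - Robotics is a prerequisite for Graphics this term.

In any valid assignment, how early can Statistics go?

Statistics's own window allows nothing later than period 5.
Statistics at period 2 is achievable: Statistics=period 2; Graphics=period 4; Databases=period 2; Robotics=period 1; Physics=period 1.
Nothing earlier works — the conflict and capacity constraints rule out every period before period 2.

period 2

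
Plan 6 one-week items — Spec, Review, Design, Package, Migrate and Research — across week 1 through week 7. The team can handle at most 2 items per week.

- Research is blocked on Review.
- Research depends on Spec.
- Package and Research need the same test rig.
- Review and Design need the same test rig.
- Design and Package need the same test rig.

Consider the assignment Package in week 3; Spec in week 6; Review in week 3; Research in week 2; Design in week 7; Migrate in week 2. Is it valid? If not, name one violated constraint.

Invalid. Research depends on Spec.

Research depends on Spec — violated.
The team can handle at most 2 items per week — holds.
Research is blocked on Review — violated.
Package and Research need the same test rig — holds.
Design and Package need the same test rig — holds.
Review and Design need the same test rig — holds.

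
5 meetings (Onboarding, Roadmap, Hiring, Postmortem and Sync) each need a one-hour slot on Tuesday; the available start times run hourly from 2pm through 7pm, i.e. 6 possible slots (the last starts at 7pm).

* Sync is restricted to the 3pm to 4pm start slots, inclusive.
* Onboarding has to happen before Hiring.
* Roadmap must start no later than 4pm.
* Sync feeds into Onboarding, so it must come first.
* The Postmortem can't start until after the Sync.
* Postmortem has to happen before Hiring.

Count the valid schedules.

Splitting on Onboarding: it can be 4pm (18), 5pm (24), 6pm (15). Listing each branch's schedules as (Roadmap, Hiring, Postmortem, Sync):
Onboarding=4pm: (2pm,5pm,4pm,3pm) (2pm,6pm,4pm,3pm) (2pm,6pm,5pm,3pm) (2pm,7pm,4pm,3pm) (2pm,7pm,5pm,3pm) (2pm,7pm,6pm,3pm) (3pm,5pm,4pm,3pm) (3pm,6pm,4pm,3pm) (3pm,6pm,5pm,3pm) (3pm,7pm,4pm,3pm) (3pm,7pm,5pm,3pm) (3pm,7pm,6pm,3pm) (4pm,5pm,4pm,3pm) (4pm,6pm,4pm,3pm) (4pm,6pm,5pm,3pm) (4pm,7pm,4pm,3pm) (4pm,7pm,5pm,3pm) (4pm,7pm,6pm,3pm) — 18.
Onboarding=5pm: (2pm,6pm,4pm,3pm) (2pm,6pm,5pm,3pm) (2pm,6pm,5pm,4pm) (2pm,7pm,4pm,3pm) (2pm,7pm,5pm,3pm) (2pm,7pm,5pm,4pm) (2pm,7pm,6pm,3pm) (2pm,7pm,6pm,4pm) (3pm,6pm,4pm,3pm) (3pm,6pm,5pm,3pm) (3pm,6pm,5pm,4pm) (3pm,7pm,4pm,3pm) (3pm,7pm,5pm,3pm) (3pm,7pm,5pm,4pm) (3pm,7pm,6pm,3pm) (3pm,7pm,6pm,4pm) (4pm,6pm,4pm,3pm) (4pm,6pm,5pm,3pm) (4pm,6pm,5pm,4pm) (4pm,7pm,4pm,3pm) (4pm,7pm,5pm,3pm) (4pm,7pm,5pm,4pm) (4pm,7pm,6pm,3pm) (4pm,7pm,6pm,4pm) — 24.
Onboarding=6pm: (2pm,7pm,4pm,3pm) (2pm,7pm,5pm,3pm) (2pm,7pm,5pm,4pm) (2pm,7pm,6pm,3pm) (2pm,7pm,6pm,4pm) (3pm,7pm,4pm,3pm) (3pm,7pm,5pm,3pm) (3pm,7pm,5pm,4pm) (3pm,7pm,6pm,3pm) (3pm,7pm,6pm,4pm) (4pm,7pm,4pm,3pm) (4pm,7pm,5pm,3pm) (4pm,7pm,5pm,4pm) (4pm,7pm,6pm,3pm) (4pm,7pm,6pm,4pm) — 15.
Summing: 18 + 24 + 15 = 57.

57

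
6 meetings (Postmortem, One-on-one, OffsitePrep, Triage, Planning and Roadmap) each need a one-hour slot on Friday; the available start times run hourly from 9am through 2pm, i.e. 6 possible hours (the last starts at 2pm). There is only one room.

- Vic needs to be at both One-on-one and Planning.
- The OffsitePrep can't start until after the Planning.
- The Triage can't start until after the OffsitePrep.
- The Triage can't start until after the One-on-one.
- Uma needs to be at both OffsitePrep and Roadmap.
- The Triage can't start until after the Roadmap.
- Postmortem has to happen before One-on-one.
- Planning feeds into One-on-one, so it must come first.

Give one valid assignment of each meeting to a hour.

Triage in 2pm; Roadmap in 1pm; One-on-one in 11am; OffsitePrep in 12pm; Postmortem in 10am; Planning in 9am

Checking: Planning(9am) before OffsitePrep(12pm); Roadmap(1pm) before Triage(2pm); One-on-one(11am) before Triage(2pm); Postmortem(10am) before One-on-one(11am); OffsitePrep(12pm) before Triage(2pm); Planning(9am) before One-on-one(11am); One-on-one(11am) != Planning(9am); OffsitePrep(12pm) != Roadmap(1pm); max 1 per hour (cap 1).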